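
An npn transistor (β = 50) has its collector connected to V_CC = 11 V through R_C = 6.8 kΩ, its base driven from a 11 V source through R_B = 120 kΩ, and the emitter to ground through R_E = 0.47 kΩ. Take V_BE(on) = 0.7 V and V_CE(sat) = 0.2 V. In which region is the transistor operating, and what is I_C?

saturation; I_C ≈ 1.5 mA

Assume active: I_B = (11 − 0.7)/(120 + 51×0.47) = 0.0715 mA, I_C = β·I_B = 3.58 mA.
Then V_CE = 11 − 3.58×6.8 − 3.65×0.47 = -15 V < 0.2 V — the active assumption fails.
Re-solve with V_CE = 0.2 V. KCL at the emitter: V_E/R_E = (V_BB−0.7−V_E)/R_B + (V_CC−0.2−V_E)/R_C, giving V_E = 0.733 V.
I_C = (V_CC − 0.2 − V_E)/R_C = (10.8 − 0.733)/6.8 = 1.48 mA.
Check: I_B = (10.3 − 0.733)/120 = 0.0797 mA, and β·I_B = 3.99 mA > I_C, confirming saturation.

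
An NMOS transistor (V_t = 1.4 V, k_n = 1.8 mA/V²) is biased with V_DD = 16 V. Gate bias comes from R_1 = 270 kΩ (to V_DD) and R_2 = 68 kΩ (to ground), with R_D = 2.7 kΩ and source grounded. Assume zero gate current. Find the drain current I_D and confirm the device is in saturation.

I_D ≈ 3 mA

V_G = V_DD·R_2/(R_1+R_2) = 16×68/338 = 3.22 V. With the source grounded, V_GS = V_G = 3.22 V.
Assume saturation: I_D = (k_n/2)(V_GS − V_t)² = (1.8/2)×(3.22 − 1.4)² = 0.9×1.82² = 2.98 mA.
V_DS = V_DD − I_D·R_D = 16 − 2.98×2.7 = 7.96 V.
Saturation requires V_DS ≥ V_GS − V_t = 1.82 V; 7.96 ≥ 1.82 ✓.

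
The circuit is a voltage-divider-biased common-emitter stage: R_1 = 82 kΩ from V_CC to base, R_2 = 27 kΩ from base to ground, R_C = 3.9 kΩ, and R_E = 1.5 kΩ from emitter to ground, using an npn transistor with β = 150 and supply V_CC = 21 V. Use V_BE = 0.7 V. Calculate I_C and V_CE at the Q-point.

Thevenize the base divider: V_Th = V_CC·R_2/(R_1+R_2) = 21×27/109 = 5.2 V, R_Th = R_1‖R_2 = 20.3 kΩ.
Base-emitter loop: V_Th = I_B·R_Th + V_BE + (β+1)I_B·R_E, so I_B = (5.2 − 0.7) / (20.3 + 151×1.5) = 0.0182 mA.
I_C = β·I_B = 150×0.0182 = 2.74 mA, and I_E = (β+1)I_B = 2.75 mA.
V_CE = V_CC − I_C·R_C − I_E·R_E = 21 − 2.74×3.9 − 2.75×1.5 = 6.2 V.
V_CE = 6.2 V > 0.2 V confirms active-region operation.

I_C ≈ 2.7 mA, V_CE ≈ 6.2 V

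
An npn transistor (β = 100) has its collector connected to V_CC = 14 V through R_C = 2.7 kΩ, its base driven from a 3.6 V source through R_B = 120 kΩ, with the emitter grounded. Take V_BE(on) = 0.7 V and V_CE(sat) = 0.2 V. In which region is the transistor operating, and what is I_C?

active; I_C ≈ 2.4 mA

Assume active. Base-emitter loop: I_B = (V_BB − V_BE)/R_B = (3.6 − 0.7)/120 = 0.0242 mA.
I_C = β·I_B = 100×0.0242 = 2.42 mA.
V_CE = V_CC − I_C·R_C = 14 − 2.42×2.7 = 7.47 V > V_CE(sat), so the active-region assumption holds.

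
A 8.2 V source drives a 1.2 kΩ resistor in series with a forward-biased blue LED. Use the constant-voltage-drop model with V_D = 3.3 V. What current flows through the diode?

I ≈ 4.1 mA

KVL around the loop: 8.2 = V_D + I·R = 3.3 + I × 1.2 kΩ.
So I = (8.2 − 3.3) / 1.2 kΩ = 4.9 / 1.2 = 4.08 mA.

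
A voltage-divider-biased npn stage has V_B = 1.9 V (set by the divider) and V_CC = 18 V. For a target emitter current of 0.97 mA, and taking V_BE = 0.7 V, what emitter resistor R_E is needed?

V_E = V_B − V_BE = 1.9 − 0.7 = 1.2 V.
R_E = V_E / I_E = 1.2 / 0.97 = 1.24 kΩ.

R_E ≈ 1.2 kΩ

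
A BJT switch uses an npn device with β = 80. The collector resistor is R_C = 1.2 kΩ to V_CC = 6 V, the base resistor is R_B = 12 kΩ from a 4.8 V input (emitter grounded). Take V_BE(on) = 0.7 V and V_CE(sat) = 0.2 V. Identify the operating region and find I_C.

saturation; I_C ≈ 4.8 mA

Assume active: I_B = (4.8 − 0.7)/12 = 0.342 mA, giving I_C = β·I_B = 27.3 mA.
But then V_CE = 6 − 27.3×1.2 = -26.8 V < V_CE(sat) = 0.2 V — impossible in the active region.
So the transistor is saturated. With V_CE = 0.2 V, I_C = (V_CC − 0.2)/R_C = 5.8/1.2 = 4.83 mA.
Check: β·I_B = 27.3 mA > I_C = 4.83 mA, confirming saturation.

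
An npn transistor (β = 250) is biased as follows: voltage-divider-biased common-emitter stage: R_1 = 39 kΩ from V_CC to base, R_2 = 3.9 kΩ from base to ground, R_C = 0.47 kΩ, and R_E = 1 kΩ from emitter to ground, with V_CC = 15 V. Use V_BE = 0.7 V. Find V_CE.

V_CE ≈ 14 V

Thevenize the base divider: V_Th = V_CC·R_2/(R_1+R_2) = 15×3.9/42.9 = 1.36 V, R_Th = R_1‖R_2 = 3.55 kΩ.
Base-emitter loop: V_Th = I_B·R_Th + V_BE + (β+1)I_B·R_E, so I_B = (1.36 − 0.7) / (3.55 + 251×1) = 0.00261 mA.
I_C = β·I_B = 250×0.00261 = 0.652 mA, and I_E = (β+1)I_B = 0.654 mA.
V_CE = V_CC − I_C·R_C − I_E·R_E = 15 − 0.652×0.47 − 0.654×1 = 14 V.
V_CE = 14 V > 0.2 V confirms active-region operation.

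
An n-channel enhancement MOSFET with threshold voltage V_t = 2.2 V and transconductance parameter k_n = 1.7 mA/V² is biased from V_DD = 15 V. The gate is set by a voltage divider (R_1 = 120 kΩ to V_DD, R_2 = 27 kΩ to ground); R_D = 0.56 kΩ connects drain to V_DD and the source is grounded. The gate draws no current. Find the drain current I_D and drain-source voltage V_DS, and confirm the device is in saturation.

V_G = V_DD·R_2/(R_1+R_2) = 15×27/147 = 2.76 V. With the source grounded, V_GS = V_G = 2.76 V.
Assume saturation: I_D = (k_n/2)(V_GS − V_t)² = (1.7/2)×(2.76 − 2.2)² = 0.85×0.555² = 0.262 mA.
V_DS = V_DD − I_D·R_D = 15 − 0.262×0.56 = 14.9 V.
Saturation requires V_DS ≥ V_GS − V_t = 0.555 V; 14.9 ≥ 0.555 ✓.

I_D ≈ 0.26 mA, V_DS ≈ 15 V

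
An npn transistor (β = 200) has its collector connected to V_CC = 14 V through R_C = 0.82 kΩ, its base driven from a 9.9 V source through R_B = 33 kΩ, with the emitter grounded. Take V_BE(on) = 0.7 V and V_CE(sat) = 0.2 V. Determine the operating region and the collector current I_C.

saturation; I_C ≈ 17 mA

Assume active: I_B = (9.9 − 0.7)/33 = 0.279 mA, giving I_C = β·I_B = 55.8 mA.
But then V_CE = 14 − 55.8×0.82 = -31.7 V < V_CE(sat) = 0.2 V — impossible in the active region.
So the transistor is saturated. With V_CE = 0.2 V, I_C = (V_CC − 0.2)/R_C = 13.8/0.82 = 16.8 mA.
Check: β·I_B = 55.8 mA > I_C = 16.8 mA, confirming saturation.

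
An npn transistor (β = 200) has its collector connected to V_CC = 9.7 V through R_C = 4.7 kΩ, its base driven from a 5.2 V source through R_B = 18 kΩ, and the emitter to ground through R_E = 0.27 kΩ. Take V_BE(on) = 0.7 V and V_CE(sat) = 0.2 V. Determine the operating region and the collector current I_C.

saturation; I_C ≈ 1.9 mA

Assume active: I_B = (5.2 − 0.7)/(18 + 201×0.27) = 0.0623 mA, I_C = β·I_B = 12.5 mA.
Then V_CE = 9.7 − 12.5×4.7 − 12.5×0.27 = -52.2 V < 0.2 V — the active assumption fails.
Re-solve with V_CE = 0.2 V. KCL at the emitter: V_E/R_E = (V_BB−0.7−V_E)/R_B + (V_CC−0.2−V_E)/R_C, giving V_E = 0.572 V.
I_C = (V_CC − 0.2 − V_E)/R_C = (9.5 − 0.572)/4.7 = 1.9 mA.
Check: I_B = (4.5 − 0.572)/18 = 0.218 mA, and β·I_B = 43.6 mA > I_C, confirming saturation.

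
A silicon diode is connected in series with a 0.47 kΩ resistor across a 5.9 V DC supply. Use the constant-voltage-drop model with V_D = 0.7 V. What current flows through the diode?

KVL around the loop: 5.9 = V_D + I·R = 0.7 + I × 0.47 kΩ.
So I = (5.9 − 0.7) / 0.47 kΩ = 5.2 / 0.47 = 11.1 mA.

I ≈ 11 mA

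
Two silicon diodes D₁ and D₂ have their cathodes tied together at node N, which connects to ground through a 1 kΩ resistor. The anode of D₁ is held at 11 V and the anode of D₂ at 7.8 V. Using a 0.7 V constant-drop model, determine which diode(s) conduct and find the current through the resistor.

Only D₁ conducts; I_R ≈ 10 mA

Assume both conduct. Then node N would need to be at both 11−0.7 = 10.3 V and 7.8−0.7 = 7.1 V, which is impossible.
Assume only D₁ conducts: V_N = 11 − 0.7 = 10.3 V, so I_R = 10.3/1 = 10.3 mA.
Check D₂: its anode-to-cathode voltage is 7.8 − 10.3 = -2.5 V < 0.7 V, so it is off. The assumption is consistent.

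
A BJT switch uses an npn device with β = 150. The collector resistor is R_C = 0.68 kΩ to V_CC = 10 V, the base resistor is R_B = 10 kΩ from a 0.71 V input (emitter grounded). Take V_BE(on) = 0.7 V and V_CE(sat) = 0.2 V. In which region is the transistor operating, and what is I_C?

Assume active. Base-emitter loop: I_B = (V_BB − V_BE)/R_B = (0.71 − 0.7)/10 = 0.001 mA.
I_C = β·I_B = 150×0.001 = 0.15 mA.
V_CE = V_CC − I_C·R_C = 10 − 0.15×0.68 = 9.9 V > V_CE(sat), so the active-region assumption holds.

active; I_C ≈ 0.15 mA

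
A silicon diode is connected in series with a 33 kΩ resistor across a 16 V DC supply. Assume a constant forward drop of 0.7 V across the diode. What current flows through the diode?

KVL around the loop: 16 = V_D + I·R = 0.7 + I × 33 kΩ.
So I = (16 − 0.7) / 33 kΩ = 15.3 / 33 = 0.464 mA.

I ≈ 0.46 mA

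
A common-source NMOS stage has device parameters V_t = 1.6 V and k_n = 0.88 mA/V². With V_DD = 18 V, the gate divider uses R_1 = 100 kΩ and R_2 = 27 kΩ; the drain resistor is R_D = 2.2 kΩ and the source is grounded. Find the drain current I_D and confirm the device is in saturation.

I_D ≈ 2.2 mA

V_G = V_DD·R_2/(R_1+R_2) = 18×27/127 = 3.83 V. With the source grounded, V_GS = V_G = 3.83 V.
Assume saturation: I_D = (k_n/2)(V_GS − V_t)² = (0.88/2)×(3.83 − 1.6)² = 0.44×2.23² = 2.18 mA.
V_DS = V_DD − I_D·R_D = 18 − 2.18×2.2 = 13.2 V.
Saturation requires V_DS ≥ V_GS − V_t = 2.23 V; 13.2 ≥ 2.23 ✓.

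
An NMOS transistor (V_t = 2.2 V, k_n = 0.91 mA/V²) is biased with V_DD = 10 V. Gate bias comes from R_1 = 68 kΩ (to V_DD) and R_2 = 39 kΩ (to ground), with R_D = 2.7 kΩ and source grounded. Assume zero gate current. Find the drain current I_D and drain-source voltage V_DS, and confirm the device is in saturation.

V_G = V_DD·R_2/(R_1+R_2) = 10×39/107 = 3.64 V. With the source grounded, V_GS = V_G = 3.64 V.
Assume saturation: I_D = (k_n/2)(V_GS − V_t)² = (0.91/2)×(3.64 − 2.2)² = 0.455×1.44² = 0.95 mA.
V_DS = V_DD − I_D·R_D = 10 − 0.95×2.7 = 7.44 V.
Saturation requires V_DS ≥ V_GS − V_t = 1.44 V; 7.44 ≥ 1.44 ✓.

I_D ≈ 0.95 mA, V_DS ≈ 7.4 V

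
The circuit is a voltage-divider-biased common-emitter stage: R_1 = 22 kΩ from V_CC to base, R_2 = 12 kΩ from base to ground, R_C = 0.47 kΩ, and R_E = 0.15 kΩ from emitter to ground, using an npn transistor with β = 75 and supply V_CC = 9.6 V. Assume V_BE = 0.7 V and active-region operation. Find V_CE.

V_CE ≈ 3.1 V

Thevenize the base divider: V_Th = V_CC·R_2/(R_1+R_2) = 9.6×12/34 = 3.39 V, R_Th = R_1‖R_2 = 7.76 kΩ.
Base-emitter loop: V_Th = I_B·R_Th + V_BE + (β+1)I_B·R_E, so I_B = (3.39 − 0.7) / (7.76 + 76×0.15) = 0.14 mA.
I_C = β·I_B = 75×0.14 = 10.5 mA, and I_E = (β+1)I_B = 10.7 mA.
V_CE = V_CC − I_C·R_C − I_E·R_E = 9.6 − 10.5×0.47 − 10.7×0.15 = 3.06 V.
V_CE = 3.06 V > 0.2 V confirms active-region operation.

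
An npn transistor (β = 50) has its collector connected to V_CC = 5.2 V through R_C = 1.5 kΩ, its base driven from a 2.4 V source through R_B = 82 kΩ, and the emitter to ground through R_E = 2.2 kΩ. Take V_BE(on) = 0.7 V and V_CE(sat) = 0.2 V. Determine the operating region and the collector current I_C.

Assume active. Base-emitter loop: I_B = (V_BB − V_BE)/(R_B + (β+1)R_E) = (2.4 − 0.7)/(82 + 51×2.2) = 0.00875 mA.
I_C = β·I_B = 50×0.00875 = 0.438 mA.
V_CE = V_CC − I_C·R_C − I_E·R_E = 5.2 − 0.438×1.5 − 0.446×2.2 = 3.56 V > V_CE(sat), so the active-region assumption holds.

active; I_C ≈ 0.44 mA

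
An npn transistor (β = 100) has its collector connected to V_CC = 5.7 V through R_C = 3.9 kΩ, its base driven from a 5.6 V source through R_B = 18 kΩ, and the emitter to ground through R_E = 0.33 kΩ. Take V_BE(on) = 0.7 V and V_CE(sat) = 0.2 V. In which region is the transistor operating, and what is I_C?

saturation; I_C ≈ 1.3 mA

Assume active: I_B = (5.6 − 0.7)/(18 + 101×0.33) = 0.0955 mA, I_C = β·I_B = 9.55 mA.
Then V_CE = 5.7 − 9.55×3.9 − 9.64×0.33 = -34.7 V < 0.2 V — the active assumption fails.
Re-solve with V_CE = 0.2 V. KCL at the emitter: V_E/R_E = (V_BB−0.7−V_E)/R_B + (V_CC−0.2−V_E)/R_C, giving V_E = 0.503 V.
I_C = (V_CC − 0.2 − V_E)/R_C = (5.5 − 0.503)/3.9 = 1.28 mA.
Check: I_B = (4.9 − 0.503)/18 = 0.244 mA, and β·I_B = 24.4 mA > I_C, confirming saturation.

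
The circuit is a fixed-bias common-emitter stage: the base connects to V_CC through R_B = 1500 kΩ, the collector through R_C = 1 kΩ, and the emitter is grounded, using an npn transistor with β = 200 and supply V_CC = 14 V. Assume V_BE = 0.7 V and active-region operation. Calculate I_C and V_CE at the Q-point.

Base loop: V_CC = I_B·R_B + V_BE, so I_B = (14 − 0.7)/1500 kΩ = 0.00887 mA.
In the active region I_C = β·I_B = 200 × 0.00887 = 1.77 mA.
Collector loop: V_CE = V_CC − I_C·R_C = 14 − 1.77×1 = 12.2 V.
Since V_CE = 12.2 V > V_CE(sat) ≈ 0.2 V, the transistor is in the active region as assumed.

I_C ≈ 1.8 mA, V_CE ≈ 12 V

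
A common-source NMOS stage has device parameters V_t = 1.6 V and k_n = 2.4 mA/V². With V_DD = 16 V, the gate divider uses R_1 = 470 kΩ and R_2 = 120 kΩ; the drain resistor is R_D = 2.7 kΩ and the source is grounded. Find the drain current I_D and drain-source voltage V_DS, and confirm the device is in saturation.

I_D ≈ 3.3 mA, V_DS ≈ 7.1 V

V_G = V_DD·R_2/(R_1+R_2) = 16×120/590 = 3.25 V. With the source grounded, V_GS = V_G = 3.25 V.
Assume saturation: I_D = (k_n/2)(V_GS − V_t)² = (2.4/2)×(3.25 − 1.6)² = 1.2×1.65² = 3.28 mA.
V_DS = V_DD − I_D·R_D = 16 − 3.28×2.7 = 7.13 V.
Saturation requires V_DS ≥ V_GS − V_t = 1.65 V; 7.13 ≥ 1.65 ✓.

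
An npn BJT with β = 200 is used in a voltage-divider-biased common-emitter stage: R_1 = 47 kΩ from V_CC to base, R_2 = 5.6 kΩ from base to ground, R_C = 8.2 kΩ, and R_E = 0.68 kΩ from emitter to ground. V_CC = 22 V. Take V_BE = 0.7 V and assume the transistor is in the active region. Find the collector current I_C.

I_C ≈ 2.3 mA

Thevenize the base divider: V_Th = V_CC·R_2/(R_1+R_2) = 22×5.6/52.6 = 2.34 V, R_Th = R_1‖R_2 = 5 kΩ.
Base-emitter loop: V_Th = I_B·R_Th + V_BE + (β+1)I_B·R_E, so I_B = (2.34 − 0.7) / (5 + 201×0.68) = 0.0116 mA.
I_C = β·I_B = 200×0.0116 = 2.32 mA, and I_E = (β+1)I_B = 2.33 mA.
V_CE = V_CC − I_C·R_C − I_E·R_E = 22 − 2.32×8.2 − 2.33×0.68 = 1.41 V.
V_CE = 1.41 V > 0.2 V confirms active-region operation.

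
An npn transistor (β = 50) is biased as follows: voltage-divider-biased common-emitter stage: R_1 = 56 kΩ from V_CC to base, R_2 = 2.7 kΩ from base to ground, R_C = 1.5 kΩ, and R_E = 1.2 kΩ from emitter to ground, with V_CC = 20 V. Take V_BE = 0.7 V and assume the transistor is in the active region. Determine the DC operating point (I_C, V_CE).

I_C ≈ 0.17 mA, V_CE ≈ 20 V

Thevenize the base divider: V_Th = V_CC·R_2/(R_1+R_2) = 20×2.7/58.7 = 0.92 V, R_Th = R_1‖R_2 = 2.58 kΩ.
Base-emitter loop: V_Th = I_B·R_Th + V_BE + (β+1)I_B·R_E, so I_B = (0.92 − 0.7) / (2.58 + 51×1.2) = 0.00345 mA.
I_C = β·I_B = 50×0.00345 = 0.172 mA, and I_E = (β+1)I_B = 0.176 mA.
V_CE = V_CC − I_C·R_C − I_E·R_E = 20 − 0.172×1.5 − 0.176×1.2 = 19.5 V.
V_CE = 19.5 V > 0.2 V confirms active-region operation.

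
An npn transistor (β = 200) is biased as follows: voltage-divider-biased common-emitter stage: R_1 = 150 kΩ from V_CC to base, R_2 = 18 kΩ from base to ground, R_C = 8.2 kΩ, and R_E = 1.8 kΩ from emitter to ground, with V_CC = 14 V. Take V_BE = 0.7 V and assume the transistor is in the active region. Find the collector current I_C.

Thevenize the base divider: V_Th = V_CC·R_2/(R_1+R_2) = 14×18/168 = 1.5 V, R_Th = R_1‖R_2 = 16.1 kΩ.
Base-emitter loop: V_Th = I_B·R_Th + V_BE + (β+1)I_B·R_E, so I_B = (1.5 − 0.7) / (16.1 + 201×1.8) = 0.00212 mA.
I_C = β·I_B = 200×0.00212 = 0.423 mA, and I_E = (β+1)I_B = 0.426 mA.
V_CE = V_CC − I_C·R_C − I_E·R_E = 14 − 0.423×8.2 − 0.426×1.8 = 9.76 V.
V_CE = 9.76 V > 0.2 V confirms active-region operation.

I_C ≈ 0.42 mA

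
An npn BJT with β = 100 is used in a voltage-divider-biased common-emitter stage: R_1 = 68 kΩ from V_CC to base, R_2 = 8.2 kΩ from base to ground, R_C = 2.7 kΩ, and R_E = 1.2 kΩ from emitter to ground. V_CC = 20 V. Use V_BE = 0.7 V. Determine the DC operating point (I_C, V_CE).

Thevenize the base divider: V_Th = V_CC·R_2/(R_1+R_2) = 20×8.2/76.2 = 2.15 V, R_Th = R_1‖R_2 = 7.32 kΩ.
Base-emitter loop: V_Th = I_B·R_Th + V_BE + (β+1)I_B·R_E, so I_B = (2.15 − 0.7) / (7.32 + 101×1.2) = 0.0113 mA.
I_C = β·I_B = 100×0.0113 = 1.13 mA, and I_E = (β+1)I_B = 1.14 mA.
V_CE = V_CC − I_C·R_C − I_E·R_E = 20 − 1.13×2.7 − 1.14×1.2 = 15.6 V.
V_CE = 15.6 V > 0.2 V confirms active-region operation.

I_C ≈ 1.1 mA, V_CE ≈ 16 V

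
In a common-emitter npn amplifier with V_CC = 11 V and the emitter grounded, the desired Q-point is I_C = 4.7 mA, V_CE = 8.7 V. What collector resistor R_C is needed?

R_C ≈ 0.49 kΩ

Collector loop: V_CC = I_C·R_C + V_CE.
R_C = (V_CC − V_CE)/I_C = (11 − 8.7)/4.7 = 0.489 kΩ.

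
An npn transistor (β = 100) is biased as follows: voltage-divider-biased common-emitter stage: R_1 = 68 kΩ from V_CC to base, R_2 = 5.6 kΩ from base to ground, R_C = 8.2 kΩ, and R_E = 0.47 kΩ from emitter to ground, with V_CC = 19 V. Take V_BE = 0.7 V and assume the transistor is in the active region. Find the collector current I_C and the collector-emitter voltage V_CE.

I_C ≈ 1.4 mA, V_CE ≈ 6.7 V

Thevenize the base divider: V_Th = V_CC·R_2/(R_1+R_2) = 19×5.6/73.6 = 1.45 V, R_Th = R_1‖R_2 = 5.17 kΩ.
Base-emitter loop: V_Th = I_B·R_Th + V_BE + (β+1)I_B·R_E, so I_B = (1.45 − 0.7) / (5.17 + 101×0.47) = 0.0142 mA.
I_C = β·I_B = 100×0.0142 = 1.42 mA, and I_E = (β+1)I_B = 1.43 mA.
V_CE = V_CC − I_C·R_C − I_E·R_E = 19 − 1.42×8.2 − 1.43×0.47 = 6.71 V.
V_CE = 6.71 V > 0.2 V confirms active-region operation.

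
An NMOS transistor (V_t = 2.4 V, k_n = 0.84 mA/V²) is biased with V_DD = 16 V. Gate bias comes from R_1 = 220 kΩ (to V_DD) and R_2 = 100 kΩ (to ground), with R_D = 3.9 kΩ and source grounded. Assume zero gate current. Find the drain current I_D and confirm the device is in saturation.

I_D ≈ 2.8 mA

V_G = V_DD·R_2/(R_1+R_2) = 16×100/320 = 5 V. With the source grounded, V_GS = V_G = 5 V.
Assume saturation: I_D = (k_n/2)(V_GS − V_t)² = (0.84/2)×(5 − 2.4)² = 0.42×2.6² = 2.84 mA.
V_DS = V_DD − I_D·R_D = 16 − 2.84×3.9 = 4.93 V.
Saturation requires V_DS ≥ V_GS − V_t = 2.6 V; 4.93 ≥ 2.6 ✓.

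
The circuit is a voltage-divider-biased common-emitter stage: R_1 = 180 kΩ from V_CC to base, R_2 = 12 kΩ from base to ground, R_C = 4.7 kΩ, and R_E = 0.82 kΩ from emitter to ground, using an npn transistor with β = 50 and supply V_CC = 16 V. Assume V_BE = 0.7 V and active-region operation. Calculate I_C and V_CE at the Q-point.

Thevenize the base divider: V_Th = V_CC·R_2/(R_1+R_2) = 16×12/192 = 1 V, R_Th = R_1‖R_2 = 11.2 kΩ.
Base-emitter loop: V_Th = I_B·R_Th + V_BE + (β+1)I_B·R_E, so I_B = (1 − 0.7) / (11.2 + 51×0.82) = 0.00565 mA.
I_C = β·I_B = 50×0.00565 = 0.283 mA, and I_E = (β+1)I_B = 0.288 mA.
V_CE = V_CC − I_C·R_C − I_E·R_E = 16 − 0.283×4.7 − 0.288×0.82 = 14.4 V.
V_CE = 14.4 V > 0.2 V confirms active-region operation.

I_C ≈ 0.28 mA, V_CE ≈ 14 V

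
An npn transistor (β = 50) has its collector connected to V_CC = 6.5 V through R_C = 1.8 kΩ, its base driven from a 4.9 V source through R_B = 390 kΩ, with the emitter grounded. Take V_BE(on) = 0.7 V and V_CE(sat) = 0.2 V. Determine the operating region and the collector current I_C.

Assume active. Base-emitter loop: I_B = (V_BB − V_BE)/R_B = (4.9 − 0.7)/390 = 0.0108 mA.
I_C = β·I_B = 50×0.0108 = 0.538 mA.
V_CE = V_CC − I_C·R_C = 6.5 − 0.538×1.8 = 5.53 V > V_CE(sat), so the active-region assumption holds.

active; I_C ≈ 0.54 mA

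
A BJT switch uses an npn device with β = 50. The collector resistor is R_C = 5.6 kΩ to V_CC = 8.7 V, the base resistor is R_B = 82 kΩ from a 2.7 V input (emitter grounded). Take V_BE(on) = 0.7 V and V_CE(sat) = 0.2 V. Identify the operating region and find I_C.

Assume active. Base-emitter loop: I_B = (V_BB − V_BE)/R_B = (2.7 − 0.7)/82 = 0.0244 mA.
I_C = β·I_B = 50×0.0244 = 1.22 mA.
V_CE = V_CC − I_C·R_C = 8.7 − 1.22×5.6 = 1.87 V > V_CE(sat), so the active-region assumption holds.

active; I_C ≈ 1.2 mA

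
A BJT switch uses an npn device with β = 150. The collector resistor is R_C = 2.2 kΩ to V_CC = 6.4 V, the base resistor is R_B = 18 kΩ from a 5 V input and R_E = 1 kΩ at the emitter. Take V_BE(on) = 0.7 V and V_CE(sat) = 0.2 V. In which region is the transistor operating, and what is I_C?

Assume active: I_B = (5 − 0.7)/(18 + 151×1) = 0.0254 mA, I_C = β·I_B = 3.82 mA.
Then V_CE = 6.4 − 3.82×2.2 − 3.84×1 = -5.84 V < 0.2 V — the active assumption fails.
Re-solve with V_CE = 0.2 V. KCL at the emitter: V_E/R_E = (V_BB−0.7−V_E)/R_B + (V_CC−0.2−V_E)/R_C, giving V_E = 2.02 V.
I_C = (V_CC − 0.2 − V_E)/R_C = (6.2 − 2.02)/2.2 = 1.9 mA.
Check: I_B = (4.3 − 2.02)/18 = 0.126 mA, and β·I_B = 19 mA > I_C, confirming saturation.

saturation; I_C ≈ 1.9 mA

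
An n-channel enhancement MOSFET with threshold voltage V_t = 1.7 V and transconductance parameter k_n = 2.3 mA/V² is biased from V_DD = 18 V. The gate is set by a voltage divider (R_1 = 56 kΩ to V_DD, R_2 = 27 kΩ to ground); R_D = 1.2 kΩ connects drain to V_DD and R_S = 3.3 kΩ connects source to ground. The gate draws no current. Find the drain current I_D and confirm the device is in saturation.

V_G = V_DD·R_2/(R_1+R_2) = 18×27/83 = 5.86 V.
Assume saturation: I_D = (k_n/2)(V_GS − V_t)² with V_GS = V_G − I_D·R_S = 5.86 − 3.3·I_D.
Substituting gives 12.5·I_D² − 32.5·I_D + 19.9 = 0, with roots I_D = 0.98 or 1.62 mA.
The root I_D = 1.62 mA gives V_GS = 0.514 V ≤ V_t, so take I_D = 0.98 mA.
Then V_GS = 2.62 V and V_DS = V_DD − I_D(R_D+R_S) = 18 − 0.98×4.5 = 13.6 V.
Saturation requires V_DS ≥ V_GS − V_t = 0.923 V; 13.6 ≥ 0.923 ✓.

I_D ≈ 0.98 mA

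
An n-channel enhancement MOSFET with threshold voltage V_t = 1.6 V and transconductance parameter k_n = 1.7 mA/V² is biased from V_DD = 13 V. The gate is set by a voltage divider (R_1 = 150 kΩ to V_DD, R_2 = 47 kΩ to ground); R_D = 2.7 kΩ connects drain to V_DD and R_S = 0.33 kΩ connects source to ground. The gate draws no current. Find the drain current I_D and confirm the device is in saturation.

I_D ≈ 1.1 mA

V_G = V_DD·R_2/(R_1+R_2) = 13×47/197 = 3.1 V.
Assume saturation: I_D = (k_n/2)(V_GS − V_t)² with V_GS = V_G − I_D·R_S = 3.1 − 0.33·I_D.
Substituting gives 0.0926·I_D² − 1.84·I_D + 1.92 = 0, with roots I_D = 1.1 or 18.8 mA.
The root I_D = 18.8 mA gives V_GS = -3.1 V ≤ V_t, so take I_D = 1.1 mA.
Then V_GS = 2.74 V and V_DS = V_DD − I_D(R_D+R_S) = 13 − 1.1×3.03 = 9.66 V.
Saturation requires V_DS ≥ V_GS − V_t = 1.14 V; 9.66 ≥ 1.14 ✓.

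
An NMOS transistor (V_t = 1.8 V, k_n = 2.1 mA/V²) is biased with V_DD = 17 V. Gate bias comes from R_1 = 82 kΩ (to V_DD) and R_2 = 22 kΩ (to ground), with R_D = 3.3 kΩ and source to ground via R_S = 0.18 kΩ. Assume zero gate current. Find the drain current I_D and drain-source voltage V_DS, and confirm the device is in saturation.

I_D ≈ 2.1 mA, V_DS ≈ 9.7 V

V_G = V_DD·R_2/(R_1+R_2) = 17×22/104 = 3.6 V.
Assume saturation: I_D = (k_n/2)(V_GS − V_t)² with V_GS = V_G − I_D·R_S = 3.6 − 0.18·I_D.
Substituting gives 0.034·I_D² − 1.68·I_D + 3.39 = 0, with roots I_D = 2.11 or 47.2 mA.
The root I_D = 47.2 mA gives V_GS = -4.91 V ≤ V_t, so take I_D = 2.11 mA.
Then V_GS = 3.22 V and V_DS = V_DD − I_D(R_D+R_S) = 17 − 2.11×3.48 = 9.67 V.
Saturation requires V_DS ≥ V_GS − V_t = 1.42 V; 9.67 ≥ 1.42 ✓.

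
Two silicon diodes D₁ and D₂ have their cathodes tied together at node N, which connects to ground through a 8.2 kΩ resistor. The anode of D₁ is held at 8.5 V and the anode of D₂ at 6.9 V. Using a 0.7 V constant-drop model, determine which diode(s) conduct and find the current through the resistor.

Only D₁ conducts; I_R ≈ 0.95 mA

Assume both conduct. Then node N would need to be at both 8.5−0.7 = 7.8 V and 6.9−0.7 = 6.2 V, which is impossible.
Assume only D₁ conducts: V_N = 8.5 − 0.7 = 7.8 V, so I_R = 7.8/8.2 = 0.951 mA.
Check D₂: its anode-to-cathode voltage is 6.9 − 7.8 = -0.9 V < 0.7 V, so it is off. The assumption is consistent.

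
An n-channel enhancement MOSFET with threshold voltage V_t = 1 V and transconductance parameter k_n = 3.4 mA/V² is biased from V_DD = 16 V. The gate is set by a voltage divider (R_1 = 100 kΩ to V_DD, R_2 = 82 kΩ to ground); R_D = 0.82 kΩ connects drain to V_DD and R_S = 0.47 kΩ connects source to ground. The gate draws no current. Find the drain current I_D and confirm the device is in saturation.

V_G = V_DD·R_2/(R_1+R_2) = 16×82/182 = 7.21 V.
Assume saturation: I_D = (k_n/2)(V_GS − V_t)² with V_GS = V_G − I_D·R_S = 7.21 − 0.47·I_D.
Substituting gives 0.376·I_D² − 10.9·I_D + 65.5 = 0, with roots I_D = 8.46 or 20.6 mA.
The root I_D = 20.6 mA gives V_GS = -2.48 V ≤ V_t, so take I_D = 8.46 mA.
Then V_GS = 3.23 V and V_DS = V_DD − I_D(R_D+R_S) = 16 − 8.46×1.29 = 5.08 V.
Saturation requires V_DS ≥ V_GS − V_t = 2.23 V; 5.08 ≥ 2.23 ✓.

I_D ≈ 8.5 mA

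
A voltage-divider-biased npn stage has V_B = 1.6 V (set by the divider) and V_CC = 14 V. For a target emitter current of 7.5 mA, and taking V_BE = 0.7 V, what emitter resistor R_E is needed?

R_E ≈ 0.12 kΩ

V_E = V_B − V_BE = 1.6 − 0.7 = 0.9 V.
R_E = V_E / I_E = 0.9 / 7.5 = 0.12 kΩ.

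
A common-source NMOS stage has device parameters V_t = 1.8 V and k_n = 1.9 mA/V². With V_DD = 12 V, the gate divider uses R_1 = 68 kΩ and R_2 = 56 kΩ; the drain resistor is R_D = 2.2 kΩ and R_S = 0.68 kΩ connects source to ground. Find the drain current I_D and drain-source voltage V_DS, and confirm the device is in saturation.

V_G = V_DD·R_2/(R_1+R_2) = 12×56/124 = 5.42 V.
Assume saturation: I_D = (k_n/2)(V_GS − V_t)² with V_GS = V_G − I_D·R_S = 5.42 − 0.68·I_D.
Substituting gives 0.439·I_D² − 5.68·I_D + 12.4 = 0, with roots I_D = 2.8 or 10.1 mA.
The root I_D = 10.1 mA gives V_GS = -1.46 V ≤ V_t, so take I_D = 2.8 mA.
Then V_GS = 3.52 V and V_DS = V_DD − I_D(R_D+R_S) = 12 − 2.8×2.88 = 3.94 V.
Saturation requires V_DS ≥ V_GS − V_t = 1.72 V; 3.94 ≥ 1.72 ✓.

I_D ≈ 2.8 mA, V_DS ≈ 3.9 V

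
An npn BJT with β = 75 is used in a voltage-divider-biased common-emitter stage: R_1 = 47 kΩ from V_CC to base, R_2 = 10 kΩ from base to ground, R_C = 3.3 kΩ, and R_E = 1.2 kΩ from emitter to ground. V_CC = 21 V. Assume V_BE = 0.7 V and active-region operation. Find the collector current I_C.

I_C ≈ 2.3 mA

Thevenize the base divider: V_Th = V_CC·R_2/(R_1+R_2) = 21×10/57 = 3.68 V, R_Th = R_1‖R_2 = 8.25 kΩ.
Base-emitter loop: V_Th = I_B·R_Th + V_BE + (β+1)I_B·R_E, so I_B = (3.68 − 0.7) / (8.25 + 76×1.2) = 0.03 mA.
I_C = β·I_B = 75×0.03 = 2.25 mA, and I_E = (β+1)I_B = 2.28 mA.
V_CE = V_CC − I_C·R_C − I_E·R_E = 21 − 2.25×3.3 − 2.28×1.2 = 10.8 V.
V_CE = 10.8 V > 0.2 V confirms active-region operation.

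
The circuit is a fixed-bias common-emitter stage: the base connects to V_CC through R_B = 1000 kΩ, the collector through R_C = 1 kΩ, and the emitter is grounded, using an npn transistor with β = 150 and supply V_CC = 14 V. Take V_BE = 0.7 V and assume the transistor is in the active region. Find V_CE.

V_CE ≈ 12 V

Base loop: V_CC = I_B·R_B + V_BE, so I_B = (14 − 0.7)/1000 kΩ = 0.0133 mA.
In the active region I_C = β·I_B = 150 × 0.0133 = 2 mA.
Collector loop: V_CE = V_CC − I_C·R_C = 14 − 2×1 = 12 V.
Since V_CE = 12 V > V_CE(sat) ≈ 0.2 V, the transistor is in the active region as assumed.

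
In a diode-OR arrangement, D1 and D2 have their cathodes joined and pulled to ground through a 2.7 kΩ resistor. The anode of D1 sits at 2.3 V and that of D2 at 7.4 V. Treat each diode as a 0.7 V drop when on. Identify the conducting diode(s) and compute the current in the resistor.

Assume both conduct. Then node N would need to be at both 2.3−0.7 = 1.6 V and 7.4−0.7 = 6.7 V, which is impossible.
Assume only D2 conducts: V_N = 7.4 − 0.7 = 6.7 V, so I_R = 6.7/2.7 = 2.48 mA.
Check D1: its anode-to-cathode voltage is 2.3 − 6.7 = -4.4 V < 0.7 V, so it is off. The assumption is consistent.

Only D2 conducts; I_R ≈ 2.5 mA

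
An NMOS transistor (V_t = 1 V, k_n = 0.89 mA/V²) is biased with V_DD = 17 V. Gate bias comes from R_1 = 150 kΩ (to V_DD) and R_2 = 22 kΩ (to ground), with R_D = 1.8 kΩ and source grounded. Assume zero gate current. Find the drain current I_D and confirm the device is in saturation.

I_D ≈ 0.61 mA

V_G = V_DD·R_2/(R_1+R_2) = 17×22/172 = 2.17 V. With the source grounded, V_GS = V_G = 2.17 V.
Assume saturation: I_D = (k_n/2)(V_GS − V_t)² = (0.89/2)×(2.17 − 1)² = 0.445×1.17² = 0.614 mA.
V_DS = V_DD − I_D·R_D = 17 − 0.614×1.8 = 15.9 V.
Saturation requires V_DS ≥ V_GS − V_t = 1.17 V; 15.9 ≥ 1.17 ✓.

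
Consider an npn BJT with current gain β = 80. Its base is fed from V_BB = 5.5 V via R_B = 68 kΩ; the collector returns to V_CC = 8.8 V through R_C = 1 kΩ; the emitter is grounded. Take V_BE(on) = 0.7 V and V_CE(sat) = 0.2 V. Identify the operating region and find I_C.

Assume active. Base-emitter loop: I_B = (V_BB − V_BE)/R_B = (5.5 − 0.7)/68 = 0.0706 mA.
I_C = β·I_B = 80×0.0706 = 5.65 mA.
V_CE = V_CC − I_C·R_C = 8.8 − 5.65×1 = 3.15 V > V_CE(sat), so the active-region assumption holds.

active; I_C ≈ 5.6 mA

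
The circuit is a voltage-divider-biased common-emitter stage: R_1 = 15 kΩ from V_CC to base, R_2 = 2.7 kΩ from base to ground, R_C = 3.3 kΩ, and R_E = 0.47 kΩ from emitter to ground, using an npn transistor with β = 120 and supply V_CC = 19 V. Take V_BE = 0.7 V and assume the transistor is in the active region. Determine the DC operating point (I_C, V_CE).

Thevenize the base divider: V_Th = V_CC·R_2/(R_1+R_2) = 19×2.7/17.7 = 2.9 V, R_Th = R_1‖R_2 = 2.29 kΩ.
Base-emitter loop: V_Th = I_B·R_Th + V_BE + (β+1)I_B·R_E, so I_B = (2.9 − 0.7) / (2.29 + 121×0.47) = 0.0372 mA.
I_C = β·I_B = 120×0.0372 = 4.46 mA, and I_E = (β+1)I_B = 4.5 mA.
V_CE = V_CC − I_C·R_C − I_E·R_E = 19 − 4.46×3.3 − 4.5×0.47 = 2.17 V.
V_CE = 2.17 V > 0.2 V confirms active-region operation.

I_C ≈ 4.5 mA, V_CE ≈ 2.2 V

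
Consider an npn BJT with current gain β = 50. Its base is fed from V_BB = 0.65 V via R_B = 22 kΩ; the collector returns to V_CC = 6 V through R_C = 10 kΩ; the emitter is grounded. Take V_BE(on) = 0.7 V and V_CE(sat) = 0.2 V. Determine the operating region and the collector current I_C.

cutoff; I_C ≈ 0

V_BB = 0.65 V ≤ V_BE(on) = 0.7 V, so the base-emitter junction is not forward biased.
The transistor is in cutoff: I_B = I_C = 0.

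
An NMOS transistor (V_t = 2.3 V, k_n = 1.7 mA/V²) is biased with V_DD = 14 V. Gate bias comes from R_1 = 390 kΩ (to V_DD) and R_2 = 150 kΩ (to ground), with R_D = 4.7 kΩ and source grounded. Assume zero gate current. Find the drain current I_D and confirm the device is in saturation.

V_G = V_DD·R_2/(R_1+R_2) = 14×150/540 = 3.89 V. With the source grounded, V_GS = V_G = 3.89 V.
Assume saturation: I_D = (k_n/2)(V_GS − V_t)² = (1.7/2)×(3.89 − 2.3)² = 0.85×1.59² = 2.15 mA.
V_DS = V_DD − I_D·R_D = 14 − 2.15×4.7 = 3.91 V.
Saturation requires V_DS ≥ V_GS − V_t = 1.59 V; 3.91 ≥ 1.59 ✓.

I_D ≈ 2.1 mA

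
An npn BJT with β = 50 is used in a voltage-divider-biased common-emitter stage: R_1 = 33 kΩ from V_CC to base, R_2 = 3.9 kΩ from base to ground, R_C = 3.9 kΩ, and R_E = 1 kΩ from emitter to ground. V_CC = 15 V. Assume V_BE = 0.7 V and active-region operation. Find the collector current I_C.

I_C ≈ 0.81 mA

Thevenize the base divider: V_Th = V_CC·R_2/(R_1+R_2) = 15×3.9/36.9 = 1.59 V, R_Th = R_1‖R_2 = 3.49 kΩ.
Base-emitter loop: V_Th = I_B·R_Th + V_BE + (β+1)I_B·R_E, so I_B = (1.59 − 0.7) / (3.49 + 51×1) = 0.0162 mA.
I_C = β·I_B = 50×0.0162 = 0.812 mA, and I_E = (β+1)I_B = 0.829 mA.
V_CE = V_CC − I_C·R_C − I_E·R_E = 15 − 0.812×3.9 − 0.829×1 = 11 V.
V_CE = 11 V > 0.2 V confirms active-region operation.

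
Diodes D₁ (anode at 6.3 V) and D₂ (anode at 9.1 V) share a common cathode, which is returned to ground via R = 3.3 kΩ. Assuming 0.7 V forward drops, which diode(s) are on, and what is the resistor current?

Only D₂ conducts; I_R ≈ 2.5 mA

Assume both conduct. Then node N would need to be at both 6.3−0.7 = 5.6 V and 9.1−0.7 = 8.4 V, which is impossible.
Assume only D₂ conducts: V_N = 9.1 − 0.7 = 8.4 V, so I_R = 8.4/3.3 = 2.55 mA.
Check D₁: its anode-to-cathode voltage is 6.3 − 8.4 = -2.1 V < 0.7 V, so it is off. The assumption is consistent.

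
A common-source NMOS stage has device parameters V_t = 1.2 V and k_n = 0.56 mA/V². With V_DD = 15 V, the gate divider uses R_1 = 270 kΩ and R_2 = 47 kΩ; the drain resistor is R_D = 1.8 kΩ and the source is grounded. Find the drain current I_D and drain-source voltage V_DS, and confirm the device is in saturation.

V_G = V_DD·R_2/(R_1+R_2) = 15×47/317 = 2.22 V. With the source grounded, V_GS = V_G = 2.22 V.
Assume saturation: I_D = (k_n/2)(V_GS − V_t)² = (0.56/2)×(2.22 − 1.2)² = 0.28×1.02² = 0.294 mA.
V_DS = V_DD − I_D·R_D = 15 − 0.294×1.8 = 14.5 V.
Saturation requires V_DS ≥ V_GS − V_t = 1.02 V; 14.5 ≥ 1.02 ✓.

I_D ≈ 0.29 mA, V_DS ≈ 14 V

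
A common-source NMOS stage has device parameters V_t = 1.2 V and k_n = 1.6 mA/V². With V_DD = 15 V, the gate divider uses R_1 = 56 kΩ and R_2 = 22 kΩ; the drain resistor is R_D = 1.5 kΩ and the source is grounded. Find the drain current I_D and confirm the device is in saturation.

I_D ≈ 7.3 mA

V_G = V_DD·R_2/(R_1+R_2) = 15×22/78 = 4.23 V. With the source grounded, V_GS = V_G = 4.23 V.
Assume saturation: I_D = (k_n/2)(V_GS − V_t)² = (1.6/2)×(4.23 − 1.2)² = 0.8×3.03² = 7.35 mA.
V_DS = V_DD − I_D·R_D = 15 − 7.35×1.5 = 3.98 V.
Saturation requires V_DS ≥ V_GS − V_t = 3.03 V; 3.98 ≥ 3.03 ✓.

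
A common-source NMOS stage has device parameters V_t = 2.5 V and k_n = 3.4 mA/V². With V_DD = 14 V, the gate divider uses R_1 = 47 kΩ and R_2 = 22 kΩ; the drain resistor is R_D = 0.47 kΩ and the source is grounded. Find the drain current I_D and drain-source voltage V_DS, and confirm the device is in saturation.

V_G = V_DD·R_2/(R_1+R_2) = 14×22/69 = 4.46 V. With the source grounded, V_GS = V_G = 4.46 V.
Assume saturation: I_D = (k_n/2)(V_GS − V_t)² = (3.4/2)×(4.46 − 2.5)² = 1.7×1.96² = 6.56 mA.
V_DS = V_DD − I_D·R_D = 14 − 6.56×0.47 = 10.9 V.
Saturation requires V_DS ≥ V_GS − V_t = 1.96 V; 10.9 ≥ 1.96 ✓.

I_D ≈ 6.6 mA, V_DS ≈ 11 V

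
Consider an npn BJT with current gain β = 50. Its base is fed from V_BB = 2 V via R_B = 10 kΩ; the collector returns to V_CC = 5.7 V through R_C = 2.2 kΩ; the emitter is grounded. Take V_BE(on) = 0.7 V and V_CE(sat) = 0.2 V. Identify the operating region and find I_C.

saturation; I_C ≈ 2.5 mA

Assume active: I_B = (2 − 0.7)/10 = 0.13 mA, giving I_C = β·I_B = 6.5 mA.
But then V_CE = 5.7 − 6.5×2.2 = -8.6 V < V_CE(sat) = 0.2 V — impossible in the active region.
So the transistor is saturated. With V_CE = 0.2 V, I_C = (V_CC − 0.2)/R_C = 5.5/2.2 = 2.5 mA.
Check: β·I_B = 6.5 mA > I_C = 2.5 mA, confirming saturation.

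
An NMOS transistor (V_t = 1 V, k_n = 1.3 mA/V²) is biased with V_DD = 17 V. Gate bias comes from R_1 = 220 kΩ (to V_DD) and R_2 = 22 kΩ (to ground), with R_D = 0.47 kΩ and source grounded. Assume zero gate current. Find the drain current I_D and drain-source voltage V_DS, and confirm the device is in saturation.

V_G = V_DD·R_2/(R_1+R_2) = 17×22/242 = 1.55 V. With the source grounded, V_GS = V_G = 1.55 V.
Assume saturation: I_D = (k_n/2)(V_GS − V_t)² = (1.3/2)×(1.55 − 1)² = 0.65×0.545² = 0.193 mA.
V_DS = V_DD − I_D·R_D = 17 − 0.193×0.47 = 16.9 V.
Saturation requires V_DS ≥ V_GS − V_t = 0.545 V; 16.9 ≥ 0.545 ✓.

I_D ≈ 0.19 mA, V_DS ≈ 17 V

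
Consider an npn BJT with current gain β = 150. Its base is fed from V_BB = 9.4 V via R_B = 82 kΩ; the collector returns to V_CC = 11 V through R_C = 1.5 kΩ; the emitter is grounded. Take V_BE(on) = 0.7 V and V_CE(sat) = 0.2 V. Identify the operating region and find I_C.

Assume active: I_B = (9.4 − 0.7)/82 = 0.106 mA, giving I_C = β·I_B = 15.9 mA.
But then V_CE = 11 − 15.9×1.5 = -12.9 V < V_CE(sat) = 0.2 V — impossible in the active region.
So the transistor is saturated. With V_CE = 0.2 V, I_C = (V_CC − 0.2)/R_C = 10.8/1.5 = 7.2 mA.
Check: β·I_B = 15.9 mA > I_C = 7.2 mA, confirming saturation.

saturation; I_C ≈ 7.2 mA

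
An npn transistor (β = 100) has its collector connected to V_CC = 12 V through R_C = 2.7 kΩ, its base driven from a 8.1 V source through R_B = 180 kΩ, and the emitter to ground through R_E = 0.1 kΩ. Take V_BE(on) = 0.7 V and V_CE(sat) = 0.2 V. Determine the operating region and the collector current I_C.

Assume active. Base-emitter loop: I_B = (V_BB − V_BE)/(R_B + (β+1)R_E) = (8.1 − 0.7)/(180 + 101×0.1) = 0.0389 mA.
I_C = β·I_B = 100×0.0389 = 3.89 mA.
V_CE = V_CC − I_C·R_C − I_E·R_E = 12 − 3.89×2.7 − 3.93×0.1 = 1.1 V > V_CE(sat), so the active-region assumption holds.

active; I_C ≈ 3.9 mA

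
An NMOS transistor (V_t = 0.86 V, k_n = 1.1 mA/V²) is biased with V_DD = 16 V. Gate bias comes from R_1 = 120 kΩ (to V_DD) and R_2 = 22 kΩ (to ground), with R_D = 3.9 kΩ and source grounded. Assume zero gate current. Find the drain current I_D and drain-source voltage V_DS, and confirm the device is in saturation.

I_D ≈ 1.4 mA, V_DS ≈ 10 V

V_G = V_DD·R_2/(R_1+R_2) = 16×22/142 = 2.48 V. With the source grounded, V_GS = V_G = 2.48 V.
Assume saturation: I_D = (k_n/2)(V_GS − V_t)² = (1.1/2)×(2.48 − 0.86)² = 0.55×1.62² = 1.44 mA.
V_DS = V_DD − I_D·R_D = 16 − 1.44×3.9 = 10.4 V.
Saturation requires V_DS ≥ V_GS − V_t = 1.62 V; 10.4 ≥ 1.62 ✓.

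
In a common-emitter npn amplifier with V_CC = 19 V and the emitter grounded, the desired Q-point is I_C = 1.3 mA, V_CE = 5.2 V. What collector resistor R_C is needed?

Collector loop: V_CC = I_C·R_C + V_CE.
R_C = (V_CC − V_CE)/I_C = (19 − 5.2)/1.3 = 10.6 kΩ.

R_C ≈ 11 kΩ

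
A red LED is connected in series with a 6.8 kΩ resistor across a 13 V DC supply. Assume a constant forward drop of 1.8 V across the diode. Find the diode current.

I ≈ 1.6 mA

KVL around the loop: 13 = V_D + I·R = 1.8 + I × 6.8 kΩ.
So I = (13 − 1.8) / 6.8 kΩ = 11.2 / 6.8 = 1.65 mA.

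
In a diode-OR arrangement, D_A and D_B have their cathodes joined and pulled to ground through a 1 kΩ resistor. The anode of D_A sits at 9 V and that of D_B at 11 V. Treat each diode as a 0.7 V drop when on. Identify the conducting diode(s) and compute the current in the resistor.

Only D_B conducts; I_R ≈ 10 mA

Assume both conduct. Then node N would need to be at both 9−0.7 = 8.3 V and 11−0.7 = 10.3 V, which is impossible.
Assume only D_B conducts: V_N = 11 − 0.7 = 10.3 V, so I_R = 10.3/1 = 10.3 mA.
Check D_A: its anode-to-cathode voltage is 9 − 10.3 = -1.3 V < 0.7 V, so it is off. The assumption is consistent.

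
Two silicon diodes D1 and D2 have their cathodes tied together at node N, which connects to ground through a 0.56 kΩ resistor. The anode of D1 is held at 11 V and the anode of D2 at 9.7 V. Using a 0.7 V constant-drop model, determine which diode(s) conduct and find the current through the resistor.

Only D1 conducts; I_R ≈ 18 mA

Assume both conduct. Then node N would need to be at both 11−0.7 = 10.3 V and 9.7−0.7 = 9 V, which is impossible.
Assume only D1 conducts: V_N = 11 − 0.7 = 10.3 V, so I_R = 10.3/0.56 = 18.4 mA.
Check D2: its anode-to-cathode voltage is 9.7 − 10.3 = -0.6 V < 0.7 V, so it is off. The assumption is consistent.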